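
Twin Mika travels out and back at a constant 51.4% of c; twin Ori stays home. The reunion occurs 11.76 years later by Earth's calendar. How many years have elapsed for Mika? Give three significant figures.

β = 0.514; γ = 1/√(1 − 0.514²) = 1/√0.7358 = 1.166
Mika's clock measures proper time along the trip: τ = Δt/γ = 11.76/1.166 years.

τ = 10.1 years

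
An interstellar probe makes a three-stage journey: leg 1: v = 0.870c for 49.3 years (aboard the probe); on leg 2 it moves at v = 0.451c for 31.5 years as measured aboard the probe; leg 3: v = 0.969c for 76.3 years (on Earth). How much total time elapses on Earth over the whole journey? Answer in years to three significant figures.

Δt = 212 years

Leg 1: γ = 1/√(1 − 0.870²) = 1/√0.2431 = 2.028; Δt_1 = 2.028 × 49.3 = 99.99 years.
Leg 2: γ = 1/√(1 − 0.451²) = 1/√0.7966 = 1.120; Δt_2 = 1.120 × 31.5 = 35.29 years.
Leg 3: 76.3 years is already measured on Earth.
Total: 99.99 + 35.29 + 76.30 years.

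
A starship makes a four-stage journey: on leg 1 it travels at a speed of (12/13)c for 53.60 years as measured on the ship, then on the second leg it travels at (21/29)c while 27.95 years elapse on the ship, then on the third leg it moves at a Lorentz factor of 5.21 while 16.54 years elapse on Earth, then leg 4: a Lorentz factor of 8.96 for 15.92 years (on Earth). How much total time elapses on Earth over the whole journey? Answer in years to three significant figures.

Δt = 212 years

Leg 1: γ = 1/√(1 − (12/13)²) = 13/5 = 2.600; Δt_1 = 2.600 × 53.60 = 139.4 years.
Leg 2: γ = 1/√(1 − (21/29)²) = 29/20 = 1.450; Δt_2 = 1.450 × 27.95 = 40.53 years.
Leg 3: 16.54 years is already measured on Earth.
Leg 4: 15.92 years is already measured on Earth.
Total: 139.4 + 40.53 + 16.54 + 15.92 years.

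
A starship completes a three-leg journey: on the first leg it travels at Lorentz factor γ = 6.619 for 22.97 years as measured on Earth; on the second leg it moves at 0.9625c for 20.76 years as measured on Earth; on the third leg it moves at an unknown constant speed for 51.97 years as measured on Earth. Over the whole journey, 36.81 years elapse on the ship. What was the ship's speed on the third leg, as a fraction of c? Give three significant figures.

Leg 1: γ = 6.619; τ_1 = 22.97/6.619 = 3.470 years.
Leg 2: γ = 1/√(1 − 0.9625²) = 1/√0.07359 = 3.686; τ_2 = 20.76/3.686 = 5.632 years.
Leg 3: speed unknown; τ_3 = 51.97/γ_3.
Total proper time: 3.470 + 5.632 + τ_3 = 36.81, so τ_3 = 36.81 − 9.102 = 27.71 years.
γ_3 = 51.97/27.71 = 1.876; β = √(1 − 1/γ²) = √0.7157.

β = 0.846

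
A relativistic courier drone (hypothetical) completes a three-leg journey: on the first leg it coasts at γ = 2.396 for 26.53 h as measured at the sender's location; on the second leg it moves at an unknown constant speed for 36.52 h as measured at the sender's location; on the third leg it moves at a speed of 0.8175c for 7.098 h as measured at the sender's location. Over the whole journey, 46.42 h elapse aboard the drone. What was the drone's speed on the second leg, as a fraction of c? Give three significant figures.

β = 0.517

Leg 1: γ = 2.396; τ_1 = 26.53/2.396 = 11.07 h.
Leg 2: speed unknown; τ_2 = 36.52/γ_2.
Leg 3: γ = 1/√(1 − 0.8175²) = 1/√0.3317 = 1.736; τ_3 = 7.098/1.736 = 4.088 h.
Total proper time: 11.07 + τ_2 + 4.088 = 46.42, so τ_2 = 46.42 − 15.16 = 31.26 h.
γ_2 = 36.52/31.26 = 1.168; β = √(1 − 1/γ²) = √0.2673.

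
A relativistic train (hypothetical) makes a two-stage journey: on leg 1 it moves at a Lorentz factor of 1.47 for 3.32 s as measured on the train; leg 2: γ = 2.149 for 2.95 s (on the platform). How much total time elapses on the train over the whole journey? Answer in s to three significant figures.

τ = 4.69 s

Leg 1: 3.32 s is already measured on the train.
Leg 2: γ = 2.149; τ_2 = 2.95/2.149 = 1.373 s.
Total: 3.320 + 1.373 s.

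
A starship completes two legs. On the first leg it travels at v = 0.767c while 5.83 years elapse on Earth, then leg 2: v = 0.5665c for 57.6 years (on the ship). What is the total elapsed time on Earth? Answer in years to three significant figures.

Leg 1: 5.83 years is already measured on Earth.
Leg 2: γ = 1/√(1 − 0.5665²) = 1/√0.6791 = 1.214; Δt_2 = 1.214 × 57.6 = 69.90 years.
Total: 5.830 + 69.90 years.

Δt = 75.7 years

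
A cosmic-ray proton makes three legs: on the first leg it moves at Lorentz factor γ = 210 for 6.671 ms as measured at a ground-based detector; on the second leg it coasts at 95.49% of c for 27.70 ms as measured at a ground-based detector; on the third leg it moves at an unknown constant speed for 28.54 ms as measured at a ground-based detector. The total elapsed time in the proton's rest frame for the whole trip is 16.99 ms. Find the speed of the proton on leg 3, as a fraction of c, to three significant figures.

Leg 1: γ = 210; τ_1 = 6.671/210.0 = 0.03177 ms.
Leg 2: β = 0.9549; γ = 1/√(1 − 0.9549²) = 1/√0.08817 = 3.368; τ_2 = 27.70/3.368 = 8.225 ms.
Leg 3: speed unknown; τ_3 = 28.54/γ_3.
Total proper time: 0.03177 + 8.225 + τ_3 = 16.99, so τ_3 = 16.99 − 8.257 = 8.733 ms.
γ_3 = 28.54/8.733 = 3.268; β = √(1 − 1/γ²) = √0.9064.

β = 0.952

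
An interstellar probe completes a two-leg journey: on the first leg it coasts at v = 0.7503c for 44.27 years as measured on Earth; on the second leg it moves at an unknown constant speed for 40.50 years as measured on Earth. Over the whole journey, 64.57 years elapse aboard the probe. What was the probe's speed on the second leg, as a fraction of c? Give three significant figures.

Leg 1: γ = 1/√(1 − 0.7503²) = 1/√0.4370 = 1.513; τ_1 = 44.27/1.513 = 29.27 years.
Leg 2: speed unknown; τ_2 = 40.50/γ_2.
Total proper time: 29.27 + τ_2 = 64.57, so τ_2 = 64.57 − 29.27 = 35.30 years.
γ_2 = 40.50/35.30 = 1.147; β = √(1 − 1/γ²) = √0.2402.

β = 0.490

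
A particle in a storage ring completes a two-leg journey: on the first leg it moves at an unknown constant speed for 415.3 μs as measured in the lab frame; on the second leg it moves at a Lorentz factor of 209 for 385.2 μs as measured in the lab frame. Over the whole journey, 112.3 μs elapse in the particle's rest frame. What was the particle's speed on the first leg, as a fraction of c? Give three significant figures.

Leg 1: speed unknown; τ_1 = 415.3/γ_1.
Leg 2: γ = 209; τ_2 = 385.2/209.0 = 1.843 μs.
Total proper time: τ_1 + 1.843 = 112.3, so τ_1 = 112.3 − 1.843 = 110.5 μs.
γ_1 = 415.3/110.5 = 3.760; β = √(1 − 1/γ²) = √0.9293.

β = 0.964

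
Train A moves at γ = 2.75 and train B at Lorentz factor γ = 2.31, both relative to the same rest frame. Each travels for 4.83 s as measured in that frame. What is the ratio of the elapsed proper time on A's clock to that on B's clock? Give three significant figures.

A: γ = 2.75. B: γ = 2.31.
τ_A/τ_B = γ_B/γ_A = 2.310/2.750 = 0.8400, so τ_A/τ_B = 0.8400.

τ_A/τ_B = 0.840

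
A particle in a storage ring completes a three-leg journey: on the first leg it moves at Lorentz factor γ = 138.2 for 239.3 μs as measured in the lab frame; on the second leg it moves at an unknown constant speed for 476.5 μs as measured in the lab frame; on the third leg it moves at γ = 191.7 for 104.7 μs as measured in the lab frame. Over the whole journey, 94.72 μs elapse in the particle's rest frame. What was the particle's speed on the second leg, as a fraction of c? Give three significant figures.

β = 0.981

Leg 1: γ = 138.2; τ_1 = 239.3/138.2 = 1.732 μs.
Leg 2: speed unknown; τ_2 = 476.5/γ_2.
Leg 3: γ = 191.7; τ_3 = 104.7/191.7 = 0.5462 μs.
Total proper time: 1.732 + τ_2 + 0.5462 = 94.72, so τ_2 = 94.72 − 2.278 = 92.44 μs.
γ_2 = 476.5/92.44 = 5.155; β = √(1 − 1/γ²) = √0.9624.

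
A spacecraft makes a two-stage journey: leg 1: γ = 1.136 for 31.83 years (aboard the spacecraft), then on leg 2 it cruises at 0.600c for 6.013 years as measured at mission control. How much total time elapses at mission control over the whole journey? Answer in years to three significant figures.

Leg 1: γ = 1.136; Δt_1 = 1.136 × 31.83 = 36.16 years.
Leg 2: 6.013 years is already measured at mission control.
Total: 36.16 + 6.013 years.

Δt = 42.2 years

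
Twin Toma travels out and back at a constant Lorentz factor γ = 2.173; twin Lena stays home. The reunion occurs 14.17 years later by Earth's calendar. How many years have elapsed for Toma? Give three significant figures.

τ = 6.52 years

γ = 2.173
Toma's clock measures proper time along the trip: τ = Δt/γ = 14.17/2.173 years.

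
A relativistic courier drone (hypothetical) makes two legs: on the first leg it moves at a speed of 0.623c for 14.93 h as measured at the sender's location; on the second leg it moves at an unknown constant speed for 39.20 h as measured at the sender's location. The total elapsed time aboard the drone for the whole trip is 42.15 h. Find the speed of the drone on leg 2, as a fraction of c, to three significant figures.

Leg 1: γ = 1/√(1 − 0.623²) = 1/√0.6119 = 1.278; τ_1 = 14.93/1.278 = 11.68 h.
Leg 2: speed unknown; τ_2 = 39.20/γ_2.
Total proper time: 11.68 + τ_2 = 42.15, so τ_2 = 42.15 − 11.68 = 30.47 h.
γ_2 = 39.20/30.47 = 1.286; β = √(1 − 1/γ²) = √0.3958.

β = 0.629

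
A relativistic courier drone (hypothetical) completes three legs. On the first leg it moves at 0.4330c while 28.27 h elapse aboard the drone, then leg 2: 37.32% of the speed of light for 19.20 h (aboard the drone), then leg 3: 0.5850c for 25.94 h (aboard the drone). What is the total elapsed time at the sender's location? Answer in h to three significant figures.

Δt = 84.0 h

Leg 1: γ = 1/√(1 − 0.4330²) = 1/√0.8125 = 1.109; Δt_1 = 1.109 × 28.27 = 31.36 h.
Leg 2: β = 0.3732; γ = 1/√(1 − 0.3732²) = 1/√0.8607 = 1.078; Δt_2 = 1.078 × 19.20 = 20.70 h.
Leg 3: γ = 1/√(1 − 0.5850²) = 1/√0.6578 = 1.233; Δt_3 = 1.233 × 25.94 = 31.98 h.
Total: 31.36 + 20.70 + 31.98 h.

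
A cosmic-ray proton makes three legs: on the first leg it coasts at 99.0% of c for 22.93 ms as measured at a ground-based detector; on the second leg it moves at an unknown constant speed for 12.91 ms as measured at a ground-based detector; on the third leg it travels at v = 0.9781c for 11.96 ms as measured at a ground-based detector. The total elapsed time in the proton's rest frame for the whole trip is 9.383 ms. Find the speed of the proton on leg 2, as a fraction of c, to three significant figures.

Leg 1: β = 0.990; γ = 1/√(1 − 0.990²) = 1/√0.01990 = 7.089; τ_1 = 22.93/7.089 = 3.235 ms.
Leg 2: speed unknown; τ_2 = 12.91/γ_2.
Leg 3: γ = 1/√(1 − 0.9781²) = 1/√0.04332 = 4.805; τ_3 = 11.96/4.805 = 2.489 ms.
Total proper time: 3.235 + τ_2 + 2.489 = 9.383, so τ_2 = 9.383 − 5.724 = 3.659 ms.
γ_2 = 12.91/3.659 = 3.528; β = √(1 − 1/γ²) = √0.9197.

β = 0.959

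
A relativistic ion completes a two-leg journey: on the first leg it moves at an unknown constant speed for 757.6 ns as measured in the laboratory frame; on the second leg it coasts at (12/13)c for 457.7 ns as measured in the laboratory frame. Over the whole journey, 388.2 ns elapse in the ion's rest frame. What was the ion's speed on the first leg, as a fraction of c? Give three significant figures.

Leg 1: speed unknown; τ_1 = 757.6/γ_1.
Leg 2: γ = 1/√(1 − (12/13)²) = 13/5 = 2.600; τ_2 = 457.7/2.600 = 176.0 ns.
Total proper time: τ_1 + 176.0 = 388.2, so τ_1 = 388.2 − 176.0 = 212.2 ns.
γ_1 = 757.6/212.2 = 3.571; β = √(1 − 1/γ²) = √0.9216.

β = 0.960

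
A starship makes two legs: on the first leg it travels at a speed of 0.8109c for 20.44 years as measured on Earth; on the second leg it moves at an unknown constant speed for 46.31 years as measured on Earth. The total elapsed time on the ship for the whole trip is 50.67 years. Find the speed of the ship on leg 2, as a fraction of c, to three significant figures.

Leg 1: γ = 1/√(1 − 0.8109²) = 1/√0.3424 = 1.709; τ_1 = 20.44/1.709 = 11.96 years.
Leg 2: speed unknown; τ_2 = 46.31/γ_2.
Total proper time: 11.96 + τ_2 = 50.67, so τ_2 = 50.67 − 11.96 = 38.71 years.
γ_2 = 46.31/38.71 = 1.196; β = √(1 − 1/γ²) = √0.3013.

β = 0.549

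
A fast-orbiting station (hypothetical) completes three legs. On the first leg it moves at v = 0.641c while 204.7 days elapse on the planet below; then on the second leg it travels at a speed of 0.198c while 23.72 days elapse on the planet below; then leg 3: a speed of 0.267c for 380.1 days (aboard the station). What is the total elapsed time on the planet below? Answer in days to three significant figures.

Leg 1: 204.7 days is already measured on the planet below.
Leg 2: 23.72 days is already measured on the planet below.
Leg 3: γ = 1/√(1 − 0.267²) = 1/√0.9287 = 1.038; Δt_3 = 1.038 × 380.1 = 394.4 days.
Total: 204.7 + 23.72 + 394.4 days.

Δt = 623 days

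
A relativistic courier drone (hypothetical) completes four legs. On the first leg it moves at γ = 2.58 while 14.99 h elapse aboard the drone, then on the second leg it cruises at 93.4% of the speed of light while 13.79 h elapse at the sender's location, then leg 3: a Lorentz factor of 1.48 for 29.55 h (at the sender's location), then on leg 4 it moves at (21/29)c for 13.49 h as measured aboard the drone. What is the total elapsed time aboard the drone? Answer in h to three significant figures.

Leg 1: 14.99 h is already measured aboard the drone.
Leg 2: β = 0.934; γ = 1/√(1 − 0.934²) = 1/√0.1276 = 2.799; τ_2 = 13.79/2.799 = 4.927 h.
Leg 3: γ = 1.48; τ_3 = 29.55/1.480 = 19.97 h.
Leg 4: 13.49 h is already measured aboard the drone.
Total: 14.99 + 4.927 + 19.97 + 13.49 h.

τ = 53.4 h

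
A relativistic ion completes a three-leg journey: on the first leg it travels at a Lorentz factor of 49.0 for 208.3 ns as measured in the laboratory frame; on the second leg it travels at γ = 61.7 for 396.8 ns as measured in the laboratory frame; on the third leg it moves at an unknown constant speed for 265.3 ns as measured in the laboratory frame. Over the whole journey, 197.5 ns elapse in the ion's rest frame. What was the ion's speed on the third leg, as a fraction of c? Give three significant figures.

β = 0.710

Leg 1: γ = 49.0; τ_1 = 208.3/49.00 = 4.251 ns.
Leg 2: γ = 61.7; τ_2 = 396.8/61.70 = 6.431 ns.
Leg 3: speed unknown; τ_3 = 265.3/γ_3.
Total proper time: 4.251 + 6.431 + τ_3 = 197.5, so τ_3 = 197.5 − 10.68 = 186.8 ns.
γ_3 = 265.3/186.8 = 1.420; β = √(1 − 1/γ²) = √0.5041.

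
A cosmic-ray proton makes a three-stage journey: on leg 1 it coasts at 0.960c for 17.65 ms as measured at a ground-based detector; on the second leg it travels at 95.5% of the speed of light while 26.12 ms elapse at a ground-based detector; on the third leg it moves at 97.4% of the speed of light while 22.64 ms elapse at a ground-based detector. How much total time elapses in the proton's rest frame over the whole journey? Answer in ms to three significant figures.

Leg 1: γ = 1/√(1 − 0.960²) = 25/7 ≈ 3.571; τ_1 = 17.65/3.571 = 4.942 ms.
Leg 2: β = 0.955; γ = 1/√(1 − 0.955²) = 1/√0.08798 = 3.371; τ_2 = 26.12/3.371 = 7.747 ms.
Leg 3: β = 0.974; γ = 1/√(1 − 0.974²) = 1/√0.05132 = 4.414; τ_3 = 22.64/4.414 = 5.129 ms.
Total: 4.942 + 7.747 + 5.129 ms.

τ = 17.8 ms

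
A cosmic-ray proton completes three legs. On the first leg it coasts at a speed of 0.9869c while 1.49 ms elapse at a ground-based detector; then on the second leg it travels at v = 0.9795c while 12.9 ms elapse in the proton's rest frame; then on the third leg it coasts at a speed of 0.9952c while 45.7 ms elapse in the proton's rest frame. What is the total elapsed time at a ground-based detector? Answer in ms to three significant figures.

Leg 1: 1.49 ms is already measured at a ground-based detector.
Leg 2: γ = 1/√(1 − 0.9795²) = 1/√0.04058 = 4.964; Δt_2 = 4.964 × 12.9 = 64.04 ms.
Leg 3: γ = 1/√(1 − 0.9952²) = 1/√0.009577 = 10.22; Δt_3 = 10.22 × 45.7 = 467.0 ms.
Total: 1.490 + 64.04 + 467.0 ms.

Δt = 533 ms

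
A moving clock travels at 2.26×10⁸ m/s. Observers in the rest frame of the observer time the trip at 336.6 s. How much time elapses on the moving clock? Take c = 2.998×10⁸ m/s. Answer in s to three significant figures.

β = 2.26×10⁸/2.998×10⁸ = 0.7538; γ = 1/√(1 − 0.7538²) = 1.522
The interval measured in the rest frame of the observer is the dilated one; the clock on the moving clock measures the proper time τ = Δt/γ = 336.6/1.522 s.

τ = 221 s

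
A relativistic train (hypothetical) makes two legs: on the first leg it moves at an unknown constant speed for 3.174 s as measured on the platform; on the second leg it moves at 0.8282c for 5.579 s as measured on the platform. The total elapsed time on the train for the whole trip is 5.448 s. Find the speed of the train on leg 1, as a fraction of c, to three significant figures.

β = 0.682

Leg 1: speed unknown; τ_1 = 3.174/γ_1.
Leg 2: γ = 1/√(1 − 0.8282²) = 1/√0.3141 = 1.784; τ_2 = 5.579/1.784 = 3.127 s.
Total proper time: τ_1 + 3.127 = 5.448, so τ_1 = 5.448 − 3.127 = 2.321 s.
γ_1 = 3.174/2.321 = 1.367; β = √(1 − 1/γ²) = √0.4651.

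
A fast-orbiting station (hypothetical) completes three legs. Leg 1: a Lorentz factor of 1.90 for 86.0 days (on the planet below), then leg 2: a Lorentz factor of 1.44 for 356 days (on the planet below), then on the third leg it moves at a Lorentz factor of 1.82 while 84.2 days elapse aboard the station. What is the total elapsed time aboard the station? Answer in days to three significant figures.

τ = 377 days

Leg 1: γ = 1.90; τ_1 = 86.0/1.900 = 45.26 days.
Leg 2: γ = 1.44; τ_2 = 356/1.440 = 247.2 days.
Leg 3: 84.2 days is already measured aboard the station.
Total: 45.26 + 247.2 + 84.20 days.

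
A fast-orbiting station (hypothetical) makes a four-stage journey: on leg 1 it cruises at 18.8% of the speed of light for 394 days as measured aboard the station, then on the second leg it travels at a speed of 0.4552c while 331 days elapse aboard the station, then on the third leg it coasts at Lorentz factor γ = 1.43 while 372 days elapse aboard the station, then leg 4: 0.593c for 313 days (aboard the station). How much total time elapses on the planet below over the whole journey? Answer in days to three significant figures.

Δt = 1690 days

Leg 1: β = 0.188; γ = 1/√(1 − 0.188²) = 1/√0.9647 = 1.018; Δt_1 = 1.018 × 394 = 401.2 days.
Leg 2: γ = 1/√(1 − 0.4552²) = 1/√0.7928 = 1.123; Δt_2 = 1.123 × 331 = 371.7 days.
Leg 3: γ = 1.43; Δt_3 = 1.430 × 372 = 532.0 days.
Leg 4: γ = 1/√(1 − 0.593²) = 1/√0.6484 = 1.242; Δt_4 = 1.242 × 313 = 388.7 days.
Total: 401.2 + 371.7 + 532.0 + 388.7 days.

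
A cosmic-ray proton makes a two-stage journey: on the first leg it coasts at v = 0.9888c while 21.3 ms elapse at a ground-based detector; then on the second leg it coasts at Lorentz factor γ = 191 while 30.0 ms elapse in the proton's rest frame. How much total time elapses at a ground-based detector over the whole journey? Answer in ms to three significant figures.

Δt = 5750 ms

Leg 1: 21.3 ms is already measured at a ground-based detector.
Leg 2: γ = 191; Δt_2 = 191.0 × 30.0 = 5730 ms.
Total: 21.30 + 5730 ms.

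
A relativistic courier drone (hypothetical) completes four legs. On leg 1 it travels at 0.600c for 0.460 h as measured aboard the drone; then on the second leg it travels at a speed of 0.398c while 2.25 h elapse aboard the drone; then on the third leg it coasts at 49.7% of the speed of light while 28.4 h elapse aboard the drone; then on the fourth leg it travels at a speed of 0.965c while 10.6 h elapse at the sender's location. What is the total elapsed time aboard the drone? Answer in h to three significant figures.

Leg 1: 0.460 h is already measured aboard the drone.
Leg 2: 2.25 h is already measured aboard the drone.
Leg 3: 28.4 h is already measured aboard the drone.
Leg 4: γ = 1/√(1 − 0.965²) = 1/√0.06878 = 3.813; τ_4 = 10.6/3.813 = 2.780 h.
Total: 0.4600 + 2.250 + 28.40 + 2.780 h.

τ = 33.9 h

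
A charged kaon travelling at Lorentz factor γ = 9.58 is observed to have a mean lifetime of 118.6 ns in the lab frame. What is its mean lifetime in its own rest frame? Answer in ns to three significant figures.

γ = 9.58
The lab-frame lifetime is the dilated interval; the proper lifetime is τ₀ = Δt/γ = 118.6/9.580 ns.

τ₀ = 12.4 ns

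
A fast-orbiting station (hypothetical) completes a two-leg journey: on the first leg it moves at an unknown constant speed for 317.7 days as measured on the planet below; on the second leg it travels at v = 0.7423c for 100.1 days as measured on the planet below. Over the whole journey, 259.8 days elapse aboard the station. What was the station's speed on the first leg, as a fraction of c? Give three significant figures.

Leg 1: speed unknown; τ_1 = 317.7/γ_1.
Leg 2: γ = 1/√(1 − 0.7423²) = 1/√0.4490 = 1.492; τ_2 = 100.1/1.492 = 67.07 days.
Total proper time: τ_1 + 67.07 = 259.8, so τ_1 = 259.8 − 67.07 = 192.7 days.
γ_1 = 317.7/192.7 = 1.648; β = √(1 − 1/γ²) = √0.6320.

β = 0.795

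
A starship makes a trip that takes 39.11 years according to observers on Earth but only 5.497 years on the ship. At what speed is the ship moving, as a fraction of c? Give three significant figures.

The proper time is measured on the ship (both events occur at the ship's location); Δt is measured on Earth. γ = Δt/τ = 39.11/5.497 = 7.115.
β = √(1 − 1/γ²) = √(1 − 0.01975) = √0.9802

β = 0.990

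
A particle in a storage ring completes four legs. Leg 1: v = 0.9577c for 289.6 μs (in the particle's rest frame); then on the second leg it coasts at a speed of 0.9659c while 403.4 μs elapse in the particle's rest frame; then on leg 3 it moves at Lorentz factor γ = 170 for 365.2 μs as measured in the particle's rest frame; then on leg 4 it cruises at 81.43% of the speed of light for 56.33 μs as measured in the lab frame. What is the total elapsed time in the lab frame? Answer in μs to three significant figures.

Leg 1: γ = 1/√(1 − 0.9577²) = 1/√0.08281 = 3.475; Δt_1 = 3.475 × 289.6 = 1006 μs.
Leg 2: γ = 1/√(1 − 0.9659²) = 1/√0.06704 = 3.862; Δt_2 = 3.862 × 403.4 = 1558 μs.
Leg 3: γ = 170; Δt_3 = 170.0 × 365.2 = 6.208×10⁴ μs.
Leg 4: 56.33 μs is already measured in the lab frame.
Total: 1006 + 1558 + 6.208×10⁴ + 56.33 μs.

Δt = 6.47×10⁴ μs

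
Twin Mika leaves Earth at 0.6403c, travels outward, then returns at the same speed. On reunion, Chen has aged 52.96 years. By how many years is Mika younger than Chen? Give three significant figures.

γ = 1/√(1 − 0.6403²) = 1/√0.5900 = 1.302
Mika's elapsed proper time: τ = 52.96/1.302 = 40.68 years.
Age gap = Δt − τ = 52.96 − 40.68 years.

Δt − τ = 12.3 years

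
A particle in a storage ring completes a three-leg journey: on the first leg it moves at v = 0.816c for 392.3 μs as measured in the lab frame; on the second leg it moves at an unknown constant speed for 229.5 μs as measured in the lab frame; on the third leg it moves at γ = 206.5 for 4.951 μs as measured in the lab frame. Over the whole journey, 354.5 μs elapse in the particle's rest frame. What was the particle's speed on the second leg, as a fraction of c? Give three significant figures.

Leg 1: γ = 1/√(1 − 0.816²) = 1/√0.3341 = 1.730; τ_1 = 392.3/1.730 = 226.8 μs.
Leg 2: speed unknown; τ_2 = 229.5/γ_2.
Leg 3: γ = 206.5; τ_3 = 4.951/206.5 = 0.02398 μs.
Total proper time: 226.8 + τ_2 + 0.02398 = 354.5, so τ_2 = 354.5 − 226.8 = 127.7 μs.
γ_2 = 229.5/127.7 = 1.797; β = √(1 − 1/γ²) = √0.6904.

β = 0.831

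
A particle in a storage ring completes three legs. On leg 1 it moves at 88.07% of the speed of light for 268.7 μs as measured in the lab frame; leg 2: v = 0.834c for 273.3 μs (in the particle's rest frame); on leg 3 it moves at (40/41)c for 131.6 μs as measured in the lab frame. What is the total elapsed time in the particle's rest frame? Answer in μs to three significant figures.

Leg 1: β = 0.8807; γ = 1/√(1 − 0.8807²) = 1/√0.2244 = 2.111; τ_1 = 268.7/2.111 = 127.3 μs.
Leg 2: 273.3 μs is already measured in the particle's rest frame.
Leg 3: γ = 1/√(1 − (40/41)²) = 41/9 ≈ 4.556; τ_3 = 131.6/4.556 = 28.89 μs.
Total: 127.3 + 273.3 + 28.89 μs.

τ = 429 μs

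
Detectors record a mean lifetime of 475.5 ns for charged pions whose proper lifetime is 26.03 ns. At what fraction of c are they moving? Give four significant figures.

v = 0.9985c

γ = Δt/τ₀ = 475.5/26.03 = 18.27
β = √(1 − 1/γ²) = √(1 − 0.002997) = √0.9970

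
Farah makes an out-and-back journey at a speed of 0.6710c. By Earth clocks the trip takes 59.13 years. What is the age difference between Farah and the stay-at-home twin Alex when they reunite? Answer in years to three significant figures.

γ = 1/√(1 − 0.6710²) = 1/√0.5498 = 1.349
Farah's elapsed proper time: τ = 59.13/1.349 = 43.84 years.
Age gap = Δt − τ = 59.13 − 43.84 years.

Δt − τ = 15.3 years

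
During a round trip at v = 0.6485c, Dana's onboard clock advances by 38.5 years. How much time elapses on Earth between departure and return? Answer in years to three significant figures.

γ = 1/√(1 − 0.6485²) = 1/√0.5794 = 1.314
Earth-frame duration is the dilated interval: Δt = γτ = 1.314 × 38.5 years.

Δt = 50.6 years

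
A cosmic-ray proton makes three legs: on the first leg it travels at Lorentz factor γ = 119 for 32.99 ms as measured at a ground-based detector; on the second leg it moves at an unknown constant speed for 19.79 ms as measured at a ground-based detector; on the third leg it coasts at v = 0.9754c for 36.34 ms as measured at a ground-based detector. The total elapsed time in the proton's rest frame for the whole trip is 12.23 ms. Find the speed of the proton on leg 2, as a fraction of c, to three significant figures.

β = 0.980

Leg 1: γ = 119; τ_1 = 32.99/119.0 = 0.2772 ms.
Leg 2: speed unknown; τ_2 = 19.79/γ_2.
Leg 3: γ = 1/√(1 − 0.9754²) = 1/√0.04859 = 4.536; τ_3 = 36.34/4.536 = 8.011 ms.
Total proper time: 0.2772 + τ_2 + 8.011 = 12.23, so τ_2 = 12.23 − 8.288 = 3.942 ms.
γ_2 = 19.79/3.942 = 5.020; β = √(1 − 1/γ²) = √0.9603.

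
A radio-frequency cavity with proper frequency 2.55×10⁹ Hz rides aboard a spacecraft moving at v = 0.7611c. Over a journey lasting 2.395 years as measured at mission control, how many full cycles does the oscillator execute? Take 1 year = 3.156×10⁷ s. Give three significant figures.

N = 1.25×10¹⁷

γ = 1/√(1 − 0.7611²) = 1/√0.4207 = 1.542
The oscillator's own cycle count is N = f × τ where τ is the proper time aboard the spacecraft. τ = Δt/γ = 2.395/1.542 = 1.553 years = 4.903×10⁷ s.
N = 2.55×10⁹ × 4.903×10⁷ = 1.250×10¹⁷.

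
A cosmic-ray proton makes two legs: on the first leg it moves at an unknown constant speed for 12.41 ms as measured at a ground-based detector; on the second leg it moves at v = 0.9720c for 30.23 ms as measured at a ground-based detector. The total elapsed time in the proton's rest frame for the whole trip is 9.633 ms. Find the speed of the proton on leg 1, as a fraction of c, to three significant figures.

Leg 1: speed unknown; τ_1 = 12.41/γ_1.
Leg 2: γ = 1/√(1 − 0.9720²) = 1/√0.05522 = 4.256; τ_2 = 30.23/4.256 = 7.103 ms.
Total proper time: τ_1 + 7.103 = 9.633, so τ_1 = 9.633 − 7.103 = 2.530 ms.
γ_1 = 12.41/2.530 = 4.906; β = √(1 − 1/γ²) = √0.9585.

β = 0.979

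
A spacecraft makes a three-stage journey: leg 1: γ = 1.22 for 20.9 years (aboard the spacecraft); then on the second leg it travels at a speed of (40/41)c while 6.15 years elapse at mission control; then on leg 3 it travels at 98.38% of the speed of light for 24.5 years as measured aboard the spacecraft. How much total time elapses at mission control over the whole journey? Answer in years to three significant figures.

Leg 1: γ = 1.22; Δt_1 = 1.220 × 20.9 = 25.50 years.
Leg 2: 6.15 years is already measured at mission control.
Leg 3: β = 0.9838; γ = 1/√(1 − 0.9838²) = 1/√0.03214 = 5.578; Δt_3 = 5.578 × 24.5 = 136.7 years.
Total: 25.50 + 6.150 + 136.7 years.

Δt = 168 years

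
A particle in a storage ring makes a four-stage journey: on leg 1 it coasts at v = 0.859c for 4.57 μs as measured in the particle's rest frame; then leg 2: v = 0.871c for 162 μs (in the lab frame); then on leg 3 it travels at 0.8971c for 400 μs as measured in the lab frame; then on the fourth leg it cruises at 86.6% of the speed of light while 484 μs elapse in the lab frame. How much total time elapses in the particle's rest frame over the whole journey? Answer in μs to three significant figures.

τ = 503 μs

Leg 1: 4.57 μs is already measured in the particle's rest frame.
Leg 2: γ = 1/√(1 − 0.871²) = 1/√0.2414 = 2.035; τ_2 = 162/2.035 = 79.59 μs.
Leg 3: γ = 1/√(1 − 0.8971²) = 1/√0.1952 = 2.263; τ_3 = 400/2.263 = 176.7 μs.
Leg 4: β = 0.866; γ = 1/√(1 − 0.866²) = 1/√0.2500 = 2.000; τ_4 = 484/2.000 = 242.0 μs.
Total: 4.570 + 79.59 + 176.7 + 242.0 μs.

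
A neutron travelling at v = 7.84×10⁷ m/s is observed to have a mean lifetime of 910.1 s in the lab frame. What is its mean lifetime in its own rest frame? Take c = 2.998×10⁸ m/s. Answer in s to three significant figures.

τ₀ = 878 s

β = 7.84×10⁷/2.998×10⁸ = 0.2615; γ = 1/√(1 − 0.2615²) = 1.036
The lab-frame lifetime is the dilated interval; the proper lifetime is τ₀ = Δt/γ = 910.1/1.036 s.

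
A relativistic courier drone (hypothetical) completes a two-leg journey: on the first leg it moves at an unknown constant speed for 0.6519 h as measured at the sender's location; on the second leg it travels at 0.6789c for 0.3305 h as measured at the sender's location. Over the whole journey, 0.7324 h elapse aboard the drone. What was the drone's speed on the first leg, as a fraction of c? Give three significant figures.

β = 0.660

Leg 1: speed unknown; τ_1 = 0.6519/γ_1.
Leg 2: γ = 1/√(1 − 0.6789²) = 1/√0.5391 = 1.362; τ_2 = 0.3305/1.362 = 0.2427 h.
Total proper time: τ_1 + 0.2427 = 0.7324, so τ_1 = 0.7324 − 0.2427 = 0.4897 h.
γ_1 = 0.6519/0.4897 = 1.331; β = √(1 − 1/γ²) = √0.4356.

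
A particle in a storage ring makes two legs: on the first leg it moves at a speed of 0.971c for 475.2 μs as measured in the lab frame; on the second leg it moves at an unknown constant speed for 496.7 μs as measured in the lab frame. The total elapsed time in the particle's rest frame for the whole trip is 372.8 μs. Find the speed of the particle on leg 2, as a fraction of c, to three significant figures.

β = 0.853

Leg 1: γ = 1/√(1 − 0.971²) = 1/√0.05716 = 4.183; τ_1 = 475.2/4.183 = 113.6 μs.
Leg 2: speed unknown; τ_2 = 496.7/γ_2.
Total proper time: 113.6 + τ_2 = 372.8, so τ_2 = 372.8 − 113.6 = 259.2 μs.
γ_2 = 496.7/259.2 = 1.916; β = √(1 − 1/γ²) = √0.7277.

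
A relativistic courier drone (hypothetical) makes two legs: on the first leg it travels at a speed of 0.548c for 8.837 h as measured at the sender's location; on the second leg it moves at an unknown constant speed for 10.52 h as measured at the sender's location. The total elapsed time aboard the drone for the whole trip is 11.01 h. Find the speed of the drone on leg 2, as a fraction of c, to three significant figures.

β = 0.939

Leg 1: γ = 1/√(1 − 0.548²) = 1/√0.6997 = 1.195; τ_1 = 8.837/1.195 = 7.392 h.
Leg 2: speed unknown; τ_2 = 10.52/γ_2.
Total proper time: 7.392 + τ_2 = 11.01, so τ_2 = 11.01 − 7.392 = 3.618 h.
γ_2 = 10.52/3.618 = 2.908; β = √(1 − 1/γ²) = √0.8817.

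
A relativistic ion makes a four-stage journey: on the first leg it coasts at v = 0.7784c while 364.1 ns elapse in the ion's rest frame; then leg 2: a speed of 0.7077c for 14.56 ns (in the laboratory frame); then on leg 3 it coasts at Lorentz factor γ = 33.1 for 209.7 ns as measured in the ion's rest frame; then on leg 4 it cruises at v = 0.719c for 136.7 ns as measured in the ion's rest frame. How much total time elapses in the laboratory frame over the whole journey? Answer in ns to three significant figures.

Δt = 7730 ns

Leg 1: γ = 1/√(1 − 0.7784²) = 1/√0.3941 = 1.593; Δt_1 = 1.593 × 364.1 = 580.0 ns.
Leg 2: 14.56 ns is already measured in the laboratory frame.
Leg 3: γ = 33.1; Δt_3 = 33.10 × 209.7 = 6941 ns.
Leg 4: γ = 1/√(1 − 0.719²) = 1/√0.4830 = 1.439; Δt_4 = 1.439 × 136.7 = 196.7 ns.
Total: 580.0 + 14.56 + 6941 + 196.7 ns.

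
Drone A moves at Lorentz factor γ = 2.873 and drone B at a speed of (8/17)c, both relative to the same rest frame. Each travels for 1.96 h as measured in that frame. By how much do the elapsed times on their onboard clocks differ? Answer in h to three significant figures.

A: γ = 2.873; τ_A = 1.96/2.873 = 0.6822 h.
B: γ = 1/√(1 − (8/17)²) = 17/15 ≈ 1.133; τ_B = 1.96/1.133 = 1.729 h.

|τ_A − τ_B| = 1.05 h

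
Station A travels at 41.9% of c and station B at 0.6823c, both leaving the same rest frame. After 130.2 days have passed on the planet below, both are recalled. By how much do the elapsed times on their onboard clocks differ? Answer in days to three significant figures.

A: β = 0.419; γ = 1/√(1 − 0.419²) = 1/√0.8244 = 1.101; τ_A = 130.2/1.101 = 118.2 days.
B: γ = 1/√(1 − 0.6823²) = 1/√0.5345 = 1.368; τ_B = 130.2/1.368 = 95.19 days.

|τ_A − τ_B| = 23.0 days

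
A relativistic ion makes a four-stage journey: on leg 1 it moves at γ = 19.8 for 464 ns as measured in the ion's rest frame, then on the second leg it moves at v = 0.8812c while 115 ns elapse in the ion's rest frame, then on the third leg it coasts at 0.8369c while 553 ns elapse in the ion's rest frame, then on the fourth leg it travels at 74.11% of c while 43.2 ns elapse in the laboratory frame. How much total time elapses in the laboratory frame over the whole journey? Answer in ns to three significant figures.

Leg 1: γ = 19.8; Δt_1 = 19.80 × 464 = 9187 ns.
Leg 2: γ = 1/√(1 − 0.8812²) = 1/√0.2235 = 2.115; Δt_2 = 2.115 × 115 = 243.3 ns.
Leg 3: γ = 1/√(1 − 0.8369²) = 1/√0.2996 = 1.827; Δt_3 = 1.827 × 553 = 1010 ns.
Leg 4: 43.2 ns is already measured in the laboratory frame.
Total: 9187 + 243.3 + 1010 + 43.20 ns.

Δt = 1.05×10⁴ ns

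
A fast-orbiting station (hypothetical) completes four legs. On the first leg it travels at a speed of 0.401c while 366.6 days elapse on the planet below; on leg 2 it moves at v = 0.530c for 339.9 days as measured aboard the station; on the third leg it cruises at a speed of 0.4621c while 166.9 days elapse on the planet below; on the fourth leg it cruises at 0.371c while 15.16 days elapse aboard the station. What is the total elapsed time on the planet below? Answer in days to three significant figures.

Δt = 951 days

Leg 1: 366.6 days is already measured on the planet below.
Leg 2: γ = 1/√(1 − 0.530²) = 1/√0.7191 = 1.179; Δt_2 = 1.179 × 339.9 = 400.8 days.
Leg 3: 166.9 days is already measured on the planet below.
Leg 4: γ = 1/√(1 − 0.371²) = 1/√0.8624 = 1.077; Δt_4 = 1.077 × 15.16 = 16.33 days.
Total: 366.6 + 400.8 + 166.9 + 16.33 days.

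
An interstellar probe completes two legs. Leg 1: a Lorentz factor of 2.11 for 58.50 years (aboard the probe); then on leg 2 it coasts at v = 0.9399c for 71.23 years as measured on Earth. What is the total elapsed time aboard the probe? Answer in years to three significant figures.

τ = 82.8 years

Leg 1: 58.50 years is already measured aboard the probe.
Leg 2: γ = 1/√(1 − 0.9399²) = 1/√0.1166 = 2.929; τ_2 = 71.23/2.929 = 24.32 years.
Total: 58.50 + 24.32 years.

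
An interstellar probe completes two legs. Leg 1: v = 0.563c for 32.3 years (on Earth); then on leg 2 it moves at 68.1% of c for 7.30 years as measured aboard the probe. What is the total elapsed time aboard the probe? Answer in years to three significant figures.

Leg 1: γ = 1/√(1 − 0.563²) = 1/√0.6830 = 1.210; τ_1 = 32.3/1.210 = 26.69 years.
Leg 2: 7.30 years is already measured aboard the probe.
Total: 26.69 + 7.300 years.

τ = 34.0 years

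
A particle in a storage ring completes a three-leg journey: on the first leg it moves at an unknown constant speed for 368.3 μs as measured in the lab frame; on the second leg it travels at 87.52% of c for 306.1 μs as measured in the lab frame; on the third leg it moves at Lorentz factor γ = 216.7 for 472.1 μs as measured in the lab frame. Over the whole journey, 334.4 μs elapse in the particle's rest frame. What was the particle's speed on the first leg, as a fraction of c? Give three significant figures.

Leg 1: speed unknown; τ_1 = 368.3/γ_1.
Leg 2: β = 0.8752; γ = 1/√(1 − 0.8752²) = 1/√0.2340 = 2.067; τ_2 = 306.1/2.067 = 148.1 μs.
Leg 3: γ = 216.7; τ_3 = 472.1/216.7 = 2.179 μs.
Total proper time: τ_1 + 148.1 + 2.179 = 334.4, so τ_1 = 334.4 − 150.3 = 184.1 μs.
γ_1 = 368.3/184.1 = 2.000; β = √(1 − 1/γ²) = √0.7500.

β = 0.866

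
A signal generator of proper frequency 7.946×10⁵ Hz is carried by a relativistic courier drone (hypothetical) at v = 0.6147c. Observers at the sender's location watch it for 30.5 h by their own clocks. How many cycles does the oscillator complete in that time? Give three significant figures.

N = 6.88×10¹⁰

γ = 1/√(1 − 0.6147²) = 1/√0.6221 = 1.268
During 30.5 h of lab time, the oscillator's proper time advances by τ = Δt/γ = 30.5/1.268 = 24.06 h = 8.661×10⁴ s.
N = f × τ = 7.946×10⁵ × 8.661×10⁴ = 6.882×10¹⁰.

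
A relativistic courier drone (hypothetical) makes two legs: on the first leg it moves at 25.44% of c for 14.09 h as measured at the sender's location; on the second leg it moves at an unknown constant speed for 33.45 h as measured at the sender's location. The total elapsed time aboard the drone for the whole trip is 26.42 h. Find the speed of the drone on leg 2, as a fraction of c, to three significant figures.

β = 0.924

Leg 1: β = 0.2544; γ = 1/√(1 − 0.2544²) = 1/√0.9353 = 1.034; τ_1 = 14.09/1.034 = 13.63 h.
Leg 2: speed unknown; τ_2 = 33.45/γ_2.
Total proper time: 13.63 + τ_2 = 26.42, so τ_2 = 26.42 − 13.63 = 12.79 h.
γ_2 = 33.45/12.79 = 2.615; β = √(1 − 1/γ²) = √0.8537.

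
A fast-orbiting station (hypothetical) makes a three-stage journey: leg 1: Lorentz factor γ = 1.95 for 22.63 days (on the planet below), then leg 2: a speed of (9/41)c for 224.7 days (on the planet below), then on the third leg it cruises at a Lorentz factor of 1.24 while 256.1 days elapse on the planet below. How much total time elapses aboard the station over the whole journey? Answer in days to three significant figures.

Leg 1: γ = 1.95; τ_1 = 22.63/1.950 = 11.61 days.
Leg 2: γ = 1/√(1 − (9/41)²) = 41/40 = 1.025; τ_2 = 224.7/1.025 = 219.2 days.
Leg 3: γ = 1.24; τ_3 = 256.1/1.240 = 206.5 days.
Total: 11.61 + 219.2 + 206.5 days.

τ = 437 days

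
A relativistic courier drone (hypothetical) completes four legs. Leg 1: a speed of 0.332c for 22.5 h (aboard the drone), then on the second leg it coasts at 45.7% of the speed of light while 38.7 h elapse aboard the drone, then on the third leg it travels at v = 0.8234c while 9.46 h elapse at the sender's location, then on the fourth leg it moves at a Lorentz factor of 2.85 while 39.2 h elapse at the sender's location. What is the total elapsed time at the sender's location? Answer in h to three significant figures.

Leg 1: γ = 1/√(1 − 0.332²) = 1/√0.8898 = 1.060; Δt_1 = 1.060 × 22.5 = 23.85 h.
Leg 2: β = 0.457; γ = 1/√(1 − 0.457²) = 1/√0.7912 = 1.124; Δt_2 = 1.124 × 38.7 = 43.51 h.
Leg 3: 9.46 h is already measured at the sender's location.
Leg 4: 39.2 h is already measured at the sender's location.
Total: 23.85 + 43.51 + 9.460 + 39.20 h.

Δt = 116 h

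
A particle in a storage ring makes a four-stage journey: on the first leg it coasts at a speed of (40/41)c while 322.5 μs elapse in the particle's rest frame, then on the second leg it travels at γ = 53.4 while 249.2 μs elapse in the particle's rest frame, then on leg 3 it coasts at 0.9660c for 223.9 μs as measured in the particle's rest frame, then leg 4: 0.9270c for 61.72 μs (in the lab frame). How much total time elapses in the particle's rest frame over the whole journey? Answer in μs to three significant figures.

Leg 1: 322.5 μs is already measured in the particle's rest frame.
Leg 2: 249.2 μs is already measured in the particle's rest frame.
Leg 3: 223.9 μs is already measured in the particle's rest frame.
Leg 4: γ = 1/√(1 − 0.9270²) = 1/√0.1407 = 2.666; τ_4 = 61.72/2.666 = 23.15 μs.
Total: 322.5 + 249.2 + 223.9 + 23.15 μs.

τ = 819 μs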